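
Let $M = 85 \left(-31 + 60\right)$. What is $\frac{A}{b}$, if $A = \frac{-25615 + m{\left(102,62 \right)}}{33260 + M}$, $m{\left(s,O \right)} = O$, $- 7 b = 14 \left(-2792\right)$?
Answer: $- \frac{25553}{199488400} \approx -0.00012809$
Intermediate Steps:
$M = 2465$ ($M = 85 \cdot 29 = 2465$)
$b = 5584$ ($b = - \frac{14 \left(-2792\right)}{7} = \left(- \frac{1}{7}\right) \left(-39088\right) = 5584$)
$A = - \frac{25553}{35725}$ ($A = \frac{-25615 + 62}{33260 + 2465} = - \frac{25553}{35725} \approx -0.71527$)
$\frac{A}{b} = - \frac{25553}{35725 \cdot 5584} = \left(- \frac{25553}{35725}\right) \frac{1}{5584} = - \frac{25553}{199488400}$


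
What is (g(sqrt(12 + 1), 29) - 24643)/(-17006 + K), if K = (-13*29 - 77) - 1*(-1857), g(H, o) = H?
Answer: 24643/15603 - sqrt(13)/15603 ≈ 1.5791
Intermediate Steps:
K = 1403 (K = (-377 - 77) + 1857 = -454 + 1857 = 1403)
(g(sqrt(12 + 1), 29) - 24643)/(-17006 + K) = (sqrt(12 + 1) - 24643)/(-17006 + 1403) = (sqrt(13) - 24643)/(-15603) = (-24643 + sqrt(13))*(-1/15603) = 24643/15603 - sqrt(13)/15603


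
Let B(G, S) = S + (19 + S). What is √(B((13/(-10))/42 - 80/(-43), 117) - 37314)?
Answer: I*√37061 ≈ 192.51*I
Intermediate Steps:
B(G, S) = 19 + 2*S
√(B((13/(-10))/42 - 80/(-43), 117) - 37314) = √((19 + 2*117) - 37314) = √((19 + 234) - 37314) = √(253 - 37314) = √(-37061) = I*√37061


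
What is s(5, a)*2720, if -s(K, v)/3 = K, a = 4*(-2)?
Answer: -40800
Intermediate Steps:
a = -8
s(K, v) = -3*K
s(5, a)*2720 = -3*5*2720 = -15*2720 = -40800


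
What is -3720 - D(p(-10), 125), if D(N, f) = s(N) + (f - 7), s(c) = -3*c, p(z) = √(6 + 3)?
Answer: -3829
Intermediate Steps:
p(z) = 3 (p(z) = √9 = 3)
D(N, f) = -7 + f - 3*N (D(N, f) = -3*N + (f - 7) = -3*N + (-7 + f) = -7 + f - 3*N)
-3720 - D(p(-10), 125) = -3720 - (-7 + 125 - 3*3) = -3720 - (-7 + 125 - 9) = -3720 - 1*109 = -3720 - 109 = -3829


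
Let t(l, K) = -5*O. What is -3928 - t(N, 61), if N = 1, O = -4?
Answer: -3948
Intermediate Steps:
t(l, K) = 20 (t(l, K) = -5*(-4) = 20)
-3928 - t(N, 61) = -3928 - 1*20 = -3928 - 20 = -3948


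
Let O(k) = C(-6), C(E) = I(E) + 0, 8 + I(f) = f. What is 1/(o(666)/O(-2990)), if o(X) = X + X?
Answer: -7/666 ≈ -0.010511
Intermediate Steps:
o(X) = 2*X
I(f) = -8 + f
C(E) = -8 + E (C(E) = (-8 + E) + 0 = -8 + E)
O(k) = -14 (O(k) = -8 - 6 = -14)
1/(o(666)/O(-2990)) = 1/((2*666)/(-14)) = 1/(1332*(-1/14)) = 1/(-666/7) = -7/666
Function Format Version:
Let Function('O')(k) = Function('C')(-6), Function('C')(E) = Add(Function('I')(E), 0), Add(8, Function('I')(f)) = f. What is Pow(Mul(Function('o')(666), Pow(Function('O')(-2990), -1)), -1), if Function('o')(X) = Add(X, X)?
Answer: Rational(-7, 666) ≈ -0.010511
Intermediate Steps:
Function('o')(X) = Mul(2, X)
Function('I')(f) = Add(-8, f)
Function('C')(E) = Add(-8, E) (Function('C')(E) = Add(Add(-8, E), 0) = Add(-8, E))
Function('O')(k) = -14 (Function('O')(k) = Add(-8, -6) = -14)
Pow(Mul(Function('o')(666), Pow(Function('O')(-2990), -1)), -1) = Pow(Mul(Mul(2, 666), Pow(-14, -1)), -1) = Pow(Mul(1332, Rational(-1, 14)), -1) = Pow(Rational(-666, 7), -1) = Rational(-7, 666)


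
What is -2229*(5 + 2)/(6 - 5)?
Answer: -15603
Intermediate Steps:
-2229*(5 + 2)/(6 - 5) = -15603/1 = -15603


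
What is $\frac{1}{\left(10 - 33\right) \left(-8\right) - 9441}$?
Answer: $- \frac{1}{9257} \approx -0.00010803$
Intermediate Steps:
$\frac{1}{\left(10 - 33\right) \left(-8\right) - 9441} = \frac{1}{\left(-23\right) \left(-8\right) - 9441} = \frac{1}{184 - 9441} = \frac{1}{-9257} = - \frac{1}{9257}$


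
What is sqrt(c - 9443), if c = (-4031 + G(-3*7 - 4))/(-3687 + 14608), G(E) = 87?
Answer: I*sqrt(1126293072187)/10921 ≈ 97.177*I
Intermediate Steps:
c = -3944/10921 (c = (-4031 + 87)/(-3687 + 14608) = -3944/10921 ≈ -0.36114)
sqrt(c - 9443) = sqrt(-3944/10921 - 9443) = sqrt(-103130947/10921) = I*sqrt(1126293072187)/10921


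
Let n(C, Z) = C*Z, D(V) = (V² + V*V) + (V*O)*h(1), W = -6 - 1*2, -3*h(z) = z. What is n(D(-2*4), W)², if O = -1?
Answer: 9048064/9 ≈ 1.0053e+6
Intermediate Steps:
h(z) = -z/3
W = -8 (W = -6 - 2 = -8)
D(V) = 2*V² + V/3 (D(V) = (V² + V*V) + (V*(-1))*(-⅓*1) = (V² + V²) - V*(-⅓) = 2*V² + V/3)
n(D(-2*4), W)² = (((-2*4)*(1 + 6*(-2*4))/3)*(-8))² = (((⅓)*(-8)*(1 + 6*(-8)))*(-8))² = (((⅓)*(-8)*(1 - 48))*(-8))² = (((⅓)*(-8)*(-47))*(-8))² = ((376/3)*(-8))² = (-3008/3)² = 9048064/9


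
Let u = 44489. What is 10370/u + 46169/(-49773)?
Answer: -90462743/130255941 ≈ -0.69450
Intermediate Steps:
10370/u + 46169/(-49773) = 10370/44489 + 46169/(-49773) = 10370*(1/44489) + 46169*(-1/49773) = 610/2617 - 46169/49773 = -90462743/130255941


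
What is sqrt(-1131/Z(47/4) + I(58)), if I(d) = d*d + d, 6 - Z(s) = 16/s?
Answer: sqrt(151038902)/218 ≈ 56.375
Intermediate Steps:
Z(s) = 6 - 16/s
I(d) = d + d**2 (I(d) = d**2 + d = d + d**2)
sqrt(-1131/Z(47/4) + I(58)) = sqrt(-1131/(6 - 16/(47/4)) + 58*(1 + 58)) = sqrt(-1131/(6 - 16/(47*(1/4))) + 58*59) = sqrt(-1131/(6 - 16/47/4) + 3422) = sqrt(-1131/(6 - 16*4/47) + 3422) = sqrt(-1131/(6 - 64/47) + 3422) = sqrt(-1131/218/47 + 3422) = sqrt(-1131*47/218 + 3422) = sqrt(-53157/218 + 3422) = sqrt(692839/218) = sqrt(151038902)/218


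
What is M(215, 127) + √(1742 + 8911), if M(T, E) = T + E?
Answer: 342 + √10653 ≈ 445.21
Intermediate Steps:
M(T, E) = E + T
M(215, 127) + √(1742 + 8911) = (127 + 215) + √(1742 + 8911) = 342 + √10653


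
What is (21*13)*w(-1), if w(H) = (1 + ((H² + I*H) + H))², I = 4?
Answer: 2457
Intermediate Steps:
w(H) = (1 + H² + 5*H)² (w(H) = (1 + ((H² + 4*H) + H))² = (1 + (H² + 5*H))² = (1 + H² + 5*H)²)
(21*13)*w(-1) = (21*13)*(1 + (-1)² + 5*(-1))² = 273*(1 + 1 - 5)² = 273*(-3)² = 273*9 = 2457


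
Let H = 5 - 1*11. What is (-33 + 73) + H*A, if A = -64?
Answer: 424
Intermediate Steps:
H = -6 (H = 5 - 11 = -6)
(-33 + 73) + H*A = (-33 + 73) - 6*(-64) = 40 + 384 = 424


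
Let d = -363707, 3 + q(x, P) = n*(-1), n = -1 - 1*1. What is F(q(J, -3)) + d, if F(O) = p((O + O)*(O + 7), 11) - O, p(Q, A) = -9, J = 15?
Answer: -363715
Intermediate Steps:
n = -2 (n = -1 - 1 = -2)
q(x, P) = -1 (q(x, P) = -3 - 2*(-1) = -3 + 2 = -1)
F(O) = -9 - O
F(q(J, -3)) + d = (-9 - 1*(-1)) - 363707 = (-9 + 1) - 363707 = -8 - 363707 = -363715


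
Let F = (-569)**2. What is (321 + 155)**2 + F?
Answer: 550337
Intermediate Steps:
F = 323761
(321 + 155)**2 + F = (321 + 155)**2 + 323761 = 476**2 + 323761 = 226576 + 323761 = 550337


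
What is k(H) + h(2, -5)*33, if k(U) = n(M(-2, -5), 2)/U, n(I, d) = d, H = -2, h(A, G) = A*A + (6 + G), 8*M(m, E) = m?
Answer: 164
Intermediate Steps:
M(m, E) = m/8
h(A, G) = 6 + G + A² (h(A, G) = A² + (6 + G) = 6 + G + A²)
k(U) = 2/U
k(H) + h(2, -5)*33 = 2/(-2) + (6 - 5 + 2²)*33 = 2*(-½) + (6 - 5 + 4)*33 = -1 + 5*33 = -1 + 165 = 164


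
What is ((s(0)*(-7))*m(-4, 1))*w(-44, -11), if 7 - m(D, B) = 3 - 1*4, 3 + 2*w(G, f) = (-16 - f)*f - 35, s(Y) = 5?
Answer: -2380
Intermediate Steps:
w(G, f) = -19 + f*(-16 - f)/2 (w(G, f) = -3/2 + ((-16 - f)*f - 35)/2 = -3/2 + (f*(-16 - f) - 35)/2 = -3/2 + (-35 + f*(-16 - f))/2 = -3/2 + (-35/2 + f*(-16 - f)/2) = -19 + f*(-16 - f)/2)
m(D, B) = 8 (m(D, B) = 7 - (3 - 1*4) = 7 - (3 - 4) = 7 - 1*(-1) = 7 + 1 = 8)
((s(0)*(-7))*m(-4, 1))*w(-44, -11) = ((5*(-7))*8)*(-19 - 8*(-11) - ½*(-11)²) = (-35*8)*(-19 + 88 - ½*121) = -280*(-19 + 88 - 121/2) = -280*17/2 = -2380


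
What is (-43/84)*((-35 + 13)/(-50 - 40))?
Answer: -473/3780 ≈ -0.12513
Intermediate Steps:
(-43/84)*((-35 + 13)/(-50 - 40)) = (-43*1/84)*(-22/(-90)) = -(-473)*(-1)/(42*90) = -43/84*11/45 = -473/3780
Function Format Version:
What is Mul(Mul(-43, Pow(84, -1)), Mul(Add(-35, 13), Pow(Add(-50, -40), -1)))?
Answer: Rational(-473, 3780) ≈ -0.12513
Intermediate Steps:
Mul(Mul(-43, Pow(84, -1)), Mul(Add(-35, 13), Pow(Add(-50, -40), -1))) = Mul(Mul(-43, Rational(1, 84)), Mul(-22, Pow(-90, -1))) = Mul(Rational(-43, 84), Mul(-22, Rational(-1, 90))) = Mul(Rational(-43, 84), Rational(11, 45)) = Rational(-473, 3780)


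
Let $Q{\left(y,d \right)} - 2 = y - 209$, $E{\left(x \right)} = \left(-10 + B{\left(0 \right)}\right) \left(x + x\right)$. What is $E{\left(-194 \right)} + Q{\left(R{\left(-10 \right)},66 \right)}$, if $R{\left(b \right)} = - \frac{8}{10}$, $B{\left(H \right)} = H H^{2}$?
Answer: $\frac{18361}{5} \approx 3672.2$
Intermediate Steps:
$B{\left(H \right)} = H^{3}$
$R{\left(b \right)} = - \frac{4}{5}$ ($R{\left(b \right)} = \left(-8\right) \frac{1}{10} = - \frac{4}{5}$)
$E{\left(x \right)} = - 20 x$ ($E{\left(x \right)} = \left(-10 + 0^{3}\right) \left(x + x\right) = \left(-10 + 0\right) 2 x = - 10 \cdot 2 x = - 20 x$)
$Q{\left(y,d \right)} = -207 + y$ ($Q{\left(y,d \right)} = 2 + \left(y - 209\right) = 2 + \left(-209 + y\right) = -207 + y$)
$E{\left(-194 \right)} + Q{\left(R{\left(-10 \right)},66 \right)} = \left(-20\right) \left(-194\right) - \frac{1039}{5} = 3880 - \frac{1039}{5} = \frac{18361}{5}$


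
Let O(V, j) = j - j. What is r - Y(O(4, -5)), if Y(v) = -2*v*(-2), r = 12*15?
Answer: 180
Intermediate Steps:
O(V, j) = 0
r = 180
Y(v) = 4*v
r - Y(O(4, -5)) = 180 - 4*0 = 180 - 1*0 = 180 + 0 = 180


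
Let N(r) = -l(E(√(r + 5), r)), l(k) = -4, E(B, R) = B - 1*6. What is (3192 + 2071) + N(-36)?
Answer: 5267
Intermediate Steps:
E(B, R) = -6 + B (E(B, R) = B - 6 = -6 + B)
N(r) = 4 (N(r) = -1*(-4) = 4)
(3192 + 2071) + N(-36) = (3192 + 2071) + 4 = 5263 + 4 = 5267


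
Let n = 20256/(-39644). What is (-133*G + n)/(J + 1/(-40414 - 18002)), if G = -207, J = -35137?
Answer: -15939078811632/20342951823623 ≈ -0.78352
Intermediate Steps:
n = -5064/9911 (n = 20256*(-1/39644) = -5064/9911 ≈ -0.51095)
(-133*G + n)/(J + 1/(-40414 - 18002)) = (-133*(-207) - 5064/9911)/(-35137 + 1/(-40414 - 18002)) = (27531 - 5064/9911)/(-35137 + 1/(-58416)) = 272854677/(9911*(-35137 - 1/58416)) = 272854677/(9911*(-2052562993/58416)) = (272854677/9911)*(-58416/2052562993) = -15939078811632/20342951823623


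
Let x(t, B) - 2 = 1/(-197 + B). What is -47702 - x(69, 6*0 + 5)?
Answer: -9159167/192 ≈ -47704.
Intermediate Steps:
x(t, B) = 2 + 1/(-197 + B)
-47702 - x(69, 6*0 + 5) = -47702 - (-393 + 2*(6*0 + 5))/(-197 + (6*0 + 5)) = -47702 - (-393 + 2*(0 + 5))/(-197 + (0 + 5)) = -47702 - (-393 + 2*5)/(-197 + 5) = -47702 - (-393 + 10)/(-192) = -47702 - (-1)*(-383)/192 = -47702 - 1*383/192 = -47702 - 383/192 = -9159167/192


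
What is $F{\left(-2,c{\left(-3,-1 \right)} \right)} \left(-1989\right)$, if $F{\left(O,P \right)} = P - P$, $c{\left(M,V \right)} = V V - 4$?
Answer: $0$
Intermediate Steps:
$c{\left(M,V \right)} = -4 + V^{2}$ ($c{\left(M,V \right)} = V^{2} - 4 = -4 + V^{2}$)
$F{\left(O,P \right)} = 0$
$F{\left(-2,c{\left(-3,-1 \right)} \right)} \left(-1989\right) = 0 \left(-1989\right) = 0$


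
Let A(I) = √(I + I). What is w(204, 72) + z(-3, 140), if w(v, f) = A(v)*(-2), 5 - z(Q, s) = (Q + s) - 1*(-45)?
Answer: -177 - 4*√102 ≈ -217.40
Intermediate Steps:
A(I) = √2*√I (A(I) = √(2*I) = √2*√I)
z(Q, s) = -40 - Q - s (z(Q, s) = 5 - ((Q + s) - 1*(-45)) = 5 - ((Q + s) + 45) = 5 - (45 + Q + s) = 5 + (-45 - Q - s) = -40 - Q - s)
w(v, f) = -2*√2*√v (w(v, f) = (√2*√v)*(-2) = -2*√2*√v)
w(204, 72) + z(-3, 140) = -2*√2*√204 + (-40 - 1*(-3) - 1*140) = -2*√2*2*√51 + (-40 + 3 - 140) = -4*√102 - 177 = -177 - 4*√102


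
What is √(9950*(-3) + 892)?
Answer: I*√28958 ≈ 170.17*I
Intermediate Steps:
√(9950*(-3) + 892) = √(-29850 + 892) = √(-28958) = I*√28958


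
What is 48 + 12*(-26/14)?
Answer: 180/7 ≈ 25.714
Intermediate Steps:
48 + 12*(-26/14) = 48 + 12*(-26*1/14) = 48 + 12*(-13/7) = 48 - 156/7 = 180/7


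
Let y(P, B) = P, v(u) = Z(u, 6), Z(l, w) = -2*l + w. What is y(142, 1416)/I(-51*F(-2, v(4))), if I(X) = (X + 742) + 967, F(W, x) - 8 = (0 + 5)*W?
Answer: 142/1811 ≈ 0.078410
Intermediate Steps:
Z(l, w) = w - 2*l
v(u) = 6 - 2*u
F(W, x) = 8 + 5*W (F(W, x) = 8 + (0 + 5)*W = 8 + 5*W)
I(X) = 1709 + X (I(X) = (742 + X) + 967 = 1709 + X)
y(142, 1416)/I(-51*F(-2, v(4))) = 142/(1709 - 51*(8 + 5*(-2))) = 142/(1709 - 51*(8 - 10)) = 142/(1709 - 51*(-2)) = 142/(1709 + 102) = 142/1811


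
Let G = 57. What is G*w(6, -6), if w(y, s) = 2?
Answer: 114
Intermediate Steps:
G*w(6, -6) = 57*2 = 114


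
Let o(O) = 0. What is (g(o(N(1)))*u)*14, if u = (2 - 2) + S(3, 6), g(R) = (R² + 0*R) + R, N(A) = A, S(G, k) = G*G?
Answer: 0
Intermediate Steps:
S(G, k) = G²
g(R) = R + R² (g(R) = (R² + 0) + R = R² + R = R + R²)
u = 9 (u = (2 - 2) + 3² = 0 + 9 = 9)
(g(o(N(1)))*u)*14 = ((0*(1 + 0))*9)*14 = ((0*1)*9)*14 = (0*9)*14 = 0*14 = 0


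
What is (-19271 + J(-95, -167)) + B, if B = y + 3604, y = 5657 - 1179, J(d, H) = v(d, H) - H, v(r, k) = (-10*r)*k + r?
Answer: -169767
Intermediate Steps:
v(r, k) = r - 10*k*r (v(r, k) = -10*k*r + r = r - 10*k*r)
J(d, H) = -H + d*(1 - 10*H) (J(d, H) = d*(1 - 10*H) - H = -H + d*(1 - 10*H))
y = 4478
B = 8082 (B = 4478 + 3604 = 8082)
(-19271 + J(-95, -167)) + B = (-19271 + (-95 - 1*(-167) - 10*(-167)*(-95))) + 8082 = (-19271 + (-95 + 167 - 158650)) + 8082 = (-19271 - 158578) + 8082 = -177849 + 8082 = -169767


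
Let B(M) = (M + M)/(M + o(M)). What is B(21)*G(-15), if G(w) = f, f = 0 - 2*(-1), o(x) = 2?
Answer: 84/23 ≈ 3.6522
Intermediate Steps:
B(M) = 2*M/(2 + M) (B(M) = (M + M)/(M + 2) = (2*M)/(2 + M) = 2*M/(2 + M))
f = 2 (f = 0 + 2 = 2)
G(w) = 2
B(21)*G(-15) = (2*21/(2 + 21))*2 = (2*21/23)*2 = (2*21*(1/23))*2 = (42/23)*2 = 84/23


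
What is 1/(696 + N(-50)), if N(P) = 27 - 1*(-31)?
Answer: 1/754 ≈ 0.0013263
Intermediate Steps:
N(P) = 58 (N(P) = 27 + 31 = 58)
1/(696 + N(-50)) = 1/(696 + 58) = 1/754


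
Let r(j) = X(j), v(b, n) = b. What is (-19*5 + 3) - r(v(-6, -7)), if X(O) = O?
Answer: -86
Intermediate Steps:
r(j) = j
(-19*5 + 3) - r(v(-6, -7)) = (-19*5 + 3) - 1*(-6) = (-95 + 3) + 6 = -92 + 6 = -86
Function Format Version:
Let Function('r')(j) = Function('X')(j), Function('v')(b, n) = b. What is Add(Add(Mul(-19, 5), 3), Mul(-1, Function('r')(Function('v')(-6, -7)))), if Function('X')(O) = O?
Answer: -86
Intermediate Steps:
Function('r')(j) = j
Add(Add(Mul(-19, 5), 3), Mul(-1, Function('r')(Function('v')(-6, -7)))) = Add(Add(Mul(-19, 5), 3), Mul(-1, -6)) = Add(Add(-95, 3), 6) = Add(-92, 6) = -86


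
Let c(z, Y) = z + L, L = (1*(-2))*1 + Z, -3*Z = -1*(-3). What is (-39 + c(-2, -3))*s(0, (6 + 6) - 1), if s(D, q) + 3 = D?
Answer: 132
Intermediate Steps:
Z = -1 (Z = -(-1)*(-3)/3 = -1/3*3 = -1)
L = -3 (L = (1*(-2))*1 - 1 = -2*1 - 1 = -2 - 1 = -3)
s(D, q) = -3 + D
c(z, Y) = -3 + z (c(z, Y) = z - 3 = -3 + z)
(-39 + c(-2, -3))*s(0, (6 + 6) - 1) = (-39 + (-3 - 2))*(-3 + 0) = (-39 - 5)*(-3) = -44*(-3) = 132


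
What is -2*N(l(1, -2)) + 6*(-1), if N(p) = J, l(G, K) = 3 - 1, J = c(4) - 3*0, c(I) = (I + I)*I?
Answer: -70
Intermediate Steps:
c(I) = 2*I² (c(I) = (2*I)*I = 2*I²)
J = 32 (J = 2*4² - 3*0 = 2*16 + 0 = 32 + 0 = 32)
l(G, K) = 2
N(p) = 32
-2*N(l(1, -2)) + 6*(-1) = -2*32 + 6*(-1) = -64 - 6 = -70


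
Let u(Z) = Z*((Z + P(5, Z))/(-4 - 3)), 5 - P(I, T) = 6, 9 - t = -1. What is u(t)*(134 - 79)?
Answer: -4950/7 ≈ -707.14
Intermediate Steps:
t = 10 (t = 9 - 1*(-1) = 9 + 1 = 10)
P(I, T) = -1 (P(I, T) = 5 - 1*6 = 5 - 6 = -1)
u(Z) = Z*(1/7 - Z/7) (u(Z) = Z*((Z - 1)/(-4 - 3)) = Z*((-1 + Z)/(-7)) = Z*((-1 + Z)*(-1/7)) = Z*(1/7 - Z/7))
u(t)*(134 - 79) = ((1/7)*10*(1 - 1*10))*(134 - 79) = ((1/7)*10*(1 - 10))*55 = ((1/7)*10*(-9))*55 = -90/7*55 = -4950/7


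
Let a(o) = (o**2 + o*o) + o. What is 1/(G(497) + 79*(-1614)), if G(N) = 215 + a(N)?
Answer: 1/367224 ≈ 2.7231e-6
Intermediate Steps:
a(o) = o + 2*o**2 (a(o) = (o**2 + o**2) + o = 2*o**2 + o = o + 2*o**2)
G(N) = 215 + N*(1 + 2*N)
1/(G(497) + 79*(-1614)) = 1/((215 + 497*(1 + 2*497)) + 79*(-1614)) = 1/((215 + 497*(1 + 994)) - 127506) = 1/((215 + 497*995) - 127506) = 1/((215 + 494515) - 127506) = 1/(494730 - 127506) = 1/367224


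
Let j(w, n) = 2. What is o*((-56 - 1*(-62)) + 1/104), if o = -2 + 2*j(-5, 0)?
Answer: 625/52 ≈ 12.019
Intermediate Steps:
o = 2 (o = -2 + 2*2 = -2 + 4 = 2)
o*((-56 - 1*(-62)) + 1/104) = 2*((-56 - 1*(-62)) + 1/104) = 2*((-56 + 62) + 1/104) = 2*(6 + 1/104) = 2*(625/104) = 625/52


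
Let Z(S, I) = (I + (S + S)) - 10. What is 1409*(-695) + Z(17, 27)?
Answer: -979204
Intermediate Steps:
Z(S, I) = -10 + I + 2*S (Z(S, I) = (I + 2*S) - 10 = -10 + I + 2*S)
1409*(-695) + Z(17, 27) = 1409*(-695) + (-10 + 27 + 2*17) = -979255 + (-10 + 27 + 34) = -979255 + 51 = -979204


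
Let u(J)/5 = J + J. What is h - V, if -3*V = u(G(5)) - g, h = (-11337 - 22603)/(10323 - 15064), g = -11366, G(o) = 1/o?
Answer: 53997508/14223 ≈ 3796.5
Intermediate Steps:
u(J) = 10*J (u(J) = 5*(J + J) = 5*(2*J) = 10*J)
h = 33940/4741 (h = -33940/(-4741) = -33940*(-1/4741) = 33940/4741 ≈ 7.1588)
V = -11368/3 (V = -(10/5 - 1*(-11366))/3 = -(10*(⅕) + 11366)/3 = -(2 + 11366)/3 = -⅓*11368 = -11368/3 ≈ -3789.3)
h - V = 33940/4741 - 1*(-11368/3) = 33940/4741 + 11368/3 = 53997508/14223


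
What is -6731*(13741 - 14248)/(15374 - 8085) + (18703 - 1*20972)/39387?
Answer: 134396207038/287091843 ≈ 468.13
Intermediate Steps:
-6731*(13741 - 14248)/(15374 - 8085) + (18703 - 1*20972)/39387 = -6731/(7289/(-507)) + (18703 - 20972)*(1/39387) = -6731/(7289*(-1/507)) - 2269*1/39387 = -6731/(-7289/507) - 2269/39387 = -6731*(-507/7289) - 2269/39387 = 3412617/7289 - 2269/39387 = 134396207038/287091843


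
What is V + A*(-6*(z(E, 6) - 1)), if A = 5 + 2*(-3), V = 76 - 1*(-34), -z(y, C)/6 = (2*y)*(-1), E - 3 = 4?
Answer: 608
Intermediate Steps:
E = 7 (E = 3 + 4 = 7)
z(y, C) = 12*y (z(y, C) = -6*2*y*(-1) = -(-12)*y = 12*y)
V = 110 (V = 76 + 34 = 110)
A = -1 (A = 5 - 6 = -1)
V + A*(-6*(z(E, 6) - 1)) = 110 - (-6)*(12*7 - 1) = 110 - (-6)*(84 - 1) = 110 - (-6)*83 = 110 - 1*(-498) = 110 + 498 = 608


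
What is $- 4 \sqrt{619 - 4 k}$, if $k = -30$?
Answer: $- 4 \sqrt{739} \approx -108.74$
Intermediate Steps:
$- 4 \sqrt{619 - 4 k} = - 4 \sqrt{619 - -120} = - 4 \sqrt{619 + 120} = - 4 \sqrt{739}$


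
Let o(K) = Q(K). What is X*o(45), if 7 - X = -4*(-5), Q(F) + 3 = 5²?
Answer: -286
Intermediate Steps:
Q(F) = 22 (Q(F) = -3 + 5² = -3 + 25 = 22)
o(K) = 22
X = -13 (X = 7 - (-4)*(-5) = 7 - 1*20 = 7 - 20 = -13)
X*o(45) = -13*22 = -286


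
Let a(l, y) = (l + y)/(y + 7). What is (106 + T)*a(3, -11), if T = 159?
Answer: 530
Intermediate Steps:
a(l, y) = (l + y)/(7 + y)
(106 + T)*a(3, -11) = (106 + 159)*((3 - 11)/(7 - 11)) = 265*(-8/(-4)) = 265*(-¼*(-8)) = 265*2 = 530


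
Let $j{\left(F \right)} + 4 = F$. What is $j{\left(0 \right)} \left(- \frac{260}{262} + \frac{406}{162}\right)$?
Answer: $- \frac{64252}{10611} \approx -6.0552$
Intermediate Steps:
$j{\left(F \right)} = -4 + F$
$j{\left(0 \right)} \left(- \frac{260}{262} + \frac{406}{162}\right) = \left(-4 + 0\right) \left(- \frac{260}{262} + \frac{406}{162}\right) = - 4 \left(\left(-260\right) \frac{1}{262} + 406 \cdot \frac{1}{162}\right) = - 4 \left(- \frac{130}{131} + \frac{203}{81}\right) = \left(-4\right) \frac{16063}{10611} = - \frac{64252}{10611}$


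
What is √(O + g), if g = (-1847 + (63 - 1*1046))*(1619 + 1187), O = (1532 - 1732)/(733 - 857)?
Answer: I*√7631280230/31 ≈ 2818.0*I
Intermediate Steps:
O = 50/31 (O = -200/(-124) = -200*(-1/124) = 50/31 ≈ 1.6129)
g = -7940980 (g = (-1847 + (63 - 1046))*2806 = (-1847 - 983)*2806 = -2830*2806 = -7940980)
√(O + g) = √(50/31 - 7940980) = √(-246170330/31) = I*√7631280230/31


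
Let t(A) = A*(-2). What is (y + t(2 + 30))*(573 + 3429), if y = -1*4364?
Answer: -17720856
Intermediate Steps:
t(A) = -2*A
y = -4364
(y + t(2 + 30))*(573 + 3429) = (-4364 - 2*(2 + 30))*(573 + 3429) = (-4364 - 2*32)*4002 = (-4364 - 64)*4002 = -4428*4002 = -17720856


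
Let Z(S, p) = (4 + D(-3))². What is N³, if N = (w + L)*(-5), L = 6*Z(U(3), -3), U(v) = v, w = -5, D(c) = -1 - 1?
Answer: -857375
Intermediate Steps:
D(c) = -2
Z(S, p) = 4 (Z(S, p) = (4 - 2)² = 2² = 4)
L = 24 (L = 6*4 = 24)
N = -95 (N = (-5 + 24)*(-5) = 19*(-5) = -95)
N³ = (-95)³ = -857375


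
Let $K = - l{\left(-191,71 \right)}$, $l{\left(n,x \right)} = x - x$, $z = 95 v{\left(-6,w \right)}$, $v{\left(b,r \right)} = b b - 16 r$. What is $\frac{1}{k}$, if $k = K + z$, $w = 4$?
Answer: $- \frac{1}{2660} \approx -0.00037594$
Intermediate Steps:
$v{\left(b,r \right)} = b^{2} - 16 r$
$z = -2660$ ($z = 95 \left(\left(-6\right)^{2} - 64\right) = 95 \left(36 - 64\right) = 95 \left(-28\right) = -2660$)
$l{\left(n,x \right)} = 0$
$K = 0$ ($K = \left(-1\right) 0 = 0$)
$k = -2660$ ($k = 0 - 2660 = -2660$)
$\frac{1}{k} = \frac{1}{-2660} = - \frac{1}{2660}$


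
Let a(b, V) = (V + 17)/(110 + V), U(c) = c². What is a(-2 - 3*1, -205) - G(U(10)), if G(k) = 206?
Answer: -19382/95 ≈ -204.02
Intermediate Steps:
a(b, V) = (17 + V)/(110 + V)
a(-2 - 3*1, -205) - G(U(10)) = (17 - 205)/(110 - 205) - 1*206 = -188/(-95) - 206 = -1/95*(-188) - 206 = 188/95 - 206 = -19382/95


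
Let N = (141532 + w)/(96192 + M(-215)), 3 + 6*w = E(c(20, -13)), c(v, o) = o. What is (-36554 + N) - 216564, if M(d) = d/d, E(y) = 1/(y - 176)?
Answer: -13805337683498/54541431 ≈ -2.5312e+5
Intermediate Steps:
E(y) = 1/(-176 + y)
M(d) = 1
w = -284/567 (w = -½ + 1/(6*(-176 - 13)) = -½ + (⅙)/(-189) = -½ + (⅙)*(-1/189) = -½ - 1/1134 = -284/567 ≈ -0.50088)
N = 80248360/54541431 (N = (141532 - 284/567)/(96192 + 1) = (80248360/567)/96193 = (80248360/567)*(1/96193) = 80248360/54541431 ≈ 1.4713)
(-36554 + N) - 216564 = (-36554 + 80248360/54541431) - 216564 = -1993627220414/54541431 - 216564 = -13805337683498/54541431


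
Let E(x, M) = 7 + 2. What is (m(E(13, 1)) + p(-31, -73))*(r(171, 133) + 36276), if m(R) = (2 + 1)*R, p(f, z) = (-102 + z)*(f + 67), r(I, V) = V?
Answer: -228393657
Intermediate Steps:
E(x, M) = 9
p(f, z) = (-102 + z)*(67 + f)
m(R) = 3*R
(m(E(13, 1)) + p(-31, -73))*(r(171, 133) + 36276) = (3*9 + (-6834 - 102*(-31) + 67*(-73) - 31*(-73)))*(133 + 36276) = (27 + (-6834 + 3162 - 4891 + 2263))*36409 = (27 - 6300)*36409 = -6273*36409 = -228393657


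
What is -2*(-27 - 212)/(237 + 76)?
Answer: 478/313 ≈ 1.5272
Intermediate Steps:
-2*(-27 - 212)/(237 + 76) = -(-478)/313 = -2*(-239/313) = 478/313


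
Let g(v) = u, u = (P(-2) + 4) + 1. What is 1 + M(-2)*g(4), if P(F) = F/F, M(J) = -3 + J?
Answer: -29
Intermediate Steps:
P(F) = 1
u = 6 (u = (1 + 4) + 1 = 5 + 1 = 6)
g(v) = 6
1 + M(-2)*g(4) = 1 + (-3 - 2)*6 = 1 - 5*6 = 1 - 30 = -29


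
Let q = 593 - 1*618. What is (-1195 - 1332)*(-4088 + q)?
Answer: 10393551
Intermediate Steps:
q = -25 (q = 593 - 618 = -25)
(-1195 - 1332)*(-4088 + q) = (-1195 - 1332)*(-4088 - 25) = -2527*(-4113) = 10393551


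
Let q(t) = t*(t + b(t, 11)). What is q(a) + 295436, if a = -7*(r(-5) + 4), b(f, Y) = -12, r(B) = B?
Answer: 295401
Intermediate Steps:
a = 7 (a = -7*(-5 + 4) = -7*(-1) = 7)
q(t) = t*(-12 + t) (q(t) = t*(t - 12) = t*(-12 + t))
q(a) + 295436 = 7*(-12 + 7) + 295436 = 7*(-5) + 295436 = -35 + 295436 = 295401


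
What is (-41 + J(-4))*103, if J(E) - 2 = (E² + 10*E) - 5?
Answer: -7004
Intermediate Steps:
J(E) = -3 + E² + 10*E (J(E) = 2 + ((E² + 10*E) - 5) = 2 + (-5 + E² + 10*E) = -3 + E² + 10*E)
(-41 + J(-4))*103 = (-41 + (-3 + (-4)² + 10*(-4)))*103 = (-41 + (-3 + 16 - 40))*103 = (-41 - 27)*103 = -68*103 = -7004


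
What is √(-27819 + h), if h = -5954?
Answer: I*√33773 ≈ 183.77*I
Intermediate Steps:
√(-27819 + h) = √(-27819 - 5954) = √(-33773) = I*√33773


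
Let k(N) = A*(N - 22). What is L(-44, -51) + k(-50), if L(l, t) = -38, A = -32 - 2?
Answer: 2410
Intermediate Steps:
A = -34
k(N) = 748 - 34*N (k(N) = -34*(N - 22) = -34*(-22 + N) = 748 - 34*N)
L(-44, -51) + k(-50) = -38 + (748 - 34*(-50)) = -38 + (748 + 1700) = -38 + 2448 = 2410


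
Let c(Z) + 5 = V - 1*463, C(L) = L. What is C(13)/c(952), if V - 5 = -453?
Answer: -13/916 ≈ -0.014192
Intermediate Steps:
V = -448 (V = 5 - 453 = -448)
c(Z) = -916 (c(Z) = -5 + (-448 - 1*463) = -5 + (-448 - 463) = -5 - 911 = -916)
C(13)/c(952) = 13/(-916) = 13*(-1/916) = -13/916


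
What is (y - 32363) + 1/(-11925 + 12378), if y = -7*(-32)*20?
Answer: -12630998/453 ≈ -27883.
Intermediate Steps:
y = 4480 (y = 224*20 = 4480)
(y - 32363) + 1/(-11925 + 12378) = (4480 - 32363) + 1/(-11925 + 12378) = -27883 + 1/453 = -12630998/453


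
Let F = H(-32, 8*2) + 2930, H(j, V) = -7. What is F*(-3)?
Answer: -8769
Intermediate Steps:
F = 2923 (F = -7 + 2930 = 2923)
F*(-3) = 2923*(-3) = -8769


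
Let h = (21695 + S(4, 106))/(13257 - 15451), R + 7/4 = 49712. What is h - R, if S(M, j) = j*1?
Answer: -218172179/4388 ≈ -49720.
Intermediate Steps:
R = 198841/4 (R = -7/4 + 49712 = 198841/4 ≈ 49710.)
S(M, j) = j
h = -21801/2194 (h = (21695 + 106)/(13257 - 15451) = 21801/(-2194) = 21801*(-1/2194) = -21801/2194 ≈ -9.9366)
h - R = -21801/2194 - 1*198841/4 = -21801/2194 - 198841/4 = -218172179/4388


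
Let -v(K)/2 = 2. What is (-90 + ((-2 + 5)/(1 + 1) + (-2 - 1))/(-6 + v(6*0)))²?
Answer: 3229209/400 ≈ 8073.0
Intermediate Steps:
v(K) = -4 (v(K) = -2*2 = -4)
(-90 + ((-2 + 5)/(1 + 1) + (-2 - 1))/(-6 + v(6*0)))² = (-90 + ((-2 + 5)/(1 + 1) + (-2 - 1))/(-6 - 4))² = (-90 + (3/2 - 3)/(-10))² = (-90 + (3*(½) - 3)*(-⅒))² = (-90 + (3/2 - 3)*(-⅒))² = (-90 - 3/2*(-⅒))² = (-90 + 3/20)² = (-1797/20)² = 3229209/400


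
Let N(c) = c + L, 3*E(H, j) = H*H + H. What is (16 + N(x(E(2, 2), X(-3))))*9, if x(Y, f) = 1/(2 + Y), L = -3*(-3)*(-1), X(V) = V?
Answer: 261/4 ≈ 65.250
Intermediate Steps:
E(H, j) = H/3 + H²/3 (E(H, j) = (H*H + H)/3 = (H² + H)/3 = (H + H²)/3 = H/3 + H²/3)
L = -9 (L = 9*(-1) = -9)
N(c) = -9 + c (N(c) = c - 9 = -9 + c)
(16 + N(x(E(2, 2), X(-3))))*9 = (16 + (-9 + 1/(2 + (⅓)*2*(1 + 2))))*9 = (16 + (-9 + 1/(2 + (⅓)*2*3)))*9 = (16 + (-9 + 1/(2 + 2)))*9 = (16 + (-9 + 1/4))*9 = (16 + (-9 + ¼))*9 = (16 - 35/4)*9 = (29/4)*9 = 261/4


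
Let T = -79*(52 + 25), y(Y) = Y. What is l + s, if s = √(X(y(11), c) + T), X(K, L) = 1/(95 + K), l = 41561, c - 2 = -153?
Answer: 41561 + I*√68348482/106 ≈ 41561.0 + 77.994*I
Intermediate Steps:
c = -151 (c = 2 - 153 = -151)
T = -6083 (T = -79*77 = -6083)
s = I*√68348482/106 (s = √(1/(95 + 11) - 6083) = √(1/106 - 6083) = √(-644797/106) = I*√68348482/106 ≈ 77.994*I)
l + s = 41561 + I*√68348482/106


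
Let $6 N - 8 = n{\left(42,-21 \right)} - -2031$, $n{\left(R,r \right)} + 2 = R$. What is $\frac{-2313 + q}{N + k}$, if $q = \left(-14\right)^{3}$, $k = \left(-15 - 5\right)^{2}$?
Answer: $- \frac{10114}{1493} \approx -6.7743$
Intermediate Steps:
$n{\left(R,r \right)} = -2 + R$
$k = 400$ ($k = \left(-20\right)^{2} = 400$)
$q = -2744$
$N = \frac{693}{2}$ ($N = \frac{4}{3} + \frac{\left(-2 + 42\right) - -2031}{6} = \frac{4}{3} + \frac{40 + 2031}{6} = \frac{4}{3} + \frac{1}{6} \cdot 2071 = \frac{4}{3} + \frac{2071}{6} = \frac{693}{2} \approx 346.5$)
$\frac{-2313 + q}{N + k} = \frac{-2313 - 2744}{\frac{693}{2} + 400} = - \frac{5057}{\frac{1493}{2}} = \left(-5057\right) \frac{2}{1493} = - \frac{10114}{1493}$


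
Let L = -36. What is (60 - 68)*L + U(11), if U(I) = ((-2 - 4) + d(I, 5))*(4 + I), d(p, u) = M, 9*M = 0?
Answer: 198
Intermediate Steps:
M = 0 (M = (⅑)*0 = 0)
d(p, u) = 0
U(I) = -24 - 6*I (U(I) = ((-2 - 4) + 0)*(4 + I) = (-6 + 0)*(4 + I) = -6*(4 + I) = -24 - 6*I)
(60 - 68)*L + U(11) = (60 - 68)*(-36) + (-24 - 6*11) = -8*(-36) + (-24 - 66) = 288 - 90 = 198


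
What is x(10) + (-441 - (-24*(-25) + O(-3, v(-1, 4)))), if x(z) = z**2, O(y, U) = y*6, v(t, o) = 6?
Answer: -923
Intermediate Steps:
O(y, U) = 6*y
x(10) + (-441 - (-24*(-25) + O(-3, v(-1, 4)))) = 10**2 + (-441 - (-24*(-25) + 6*(-3))) = 100 + (-441 - (600 - 18)) = 100 + (-441 - 1*582) = 100 + (-441 - 582) = 100 - 1023 = -923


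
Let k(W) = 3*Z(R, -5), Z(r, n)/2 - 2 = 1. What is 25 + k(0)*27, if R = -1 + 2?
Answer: 511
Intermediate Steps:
R = 1
Z(r, n) = 6 (Z(r, n) = 4 + 2*1 = 4 + 2 = 6)
k(W) = 18 (k(W) = 3*6 = 18)
25 + k(0)*27 = 25 + 18*27 = 25 + 486 = 511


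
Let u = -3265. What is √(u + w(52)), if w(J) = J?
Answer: 3*I*√357 ≈ 56.683*I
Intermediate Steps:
√(u + w(52)) = √(-3265 + 52) = √(-3213) = 3*I*√357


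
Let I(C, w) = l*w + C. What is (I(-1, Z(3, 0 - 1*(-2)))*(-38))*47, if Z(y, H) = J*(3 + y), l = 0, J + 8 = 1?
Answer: 1786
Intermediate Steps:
J = -7 (J = -8 + 1 = -7)
Z(y, H) = -21 - 7*y (Z(y, H) = -7*(3 + y) = -21 - 7*y)
I(C, w) = C (I(C, w) = 0*w + C = 0 + C = C)
(I(-1, Z(3, 0 - 1*(-2)))*(-38))*47 = -1*(-38)*47 = 38*47 = 1786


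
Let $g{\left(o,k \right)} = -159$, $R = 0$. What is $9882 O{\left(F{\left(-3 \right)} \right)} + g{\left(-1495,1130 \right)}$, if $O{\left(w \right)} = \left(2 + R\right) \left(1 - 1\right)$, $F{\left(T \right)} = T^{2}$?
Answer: $-159$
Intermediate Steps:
$O{\left(w \right)} = 0$ ($O{\left(w \right)} = \left(2 + 0\right) \left(1 - 1\right) = 2 \cdot 0 = 0$)
$9882 O{\left(F{\left(-3 \right)} \right)} + g{\left(-1495,1130 \right)} = 9882 \cdot 0 - 159 = 0 - 159 = -159$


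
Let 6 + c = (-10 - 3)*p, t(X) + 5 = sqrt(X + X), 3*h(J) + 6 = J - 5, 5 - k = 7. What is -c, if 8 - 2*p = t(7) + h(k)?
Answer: 356/3 - 13*sqrt(14)/2 ≈ 94.346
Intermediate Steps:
k = -2 (k = 5 - 1*7 = 5 - 7 = -2)
h(J) = -11/3 + J/3 (h(J) = -2 + (J - 5)/3 = -2 + (-5 + J)/3 = -2 + (-5/3 + J/3) = -11/3 + J/3)
t(X) = -5 + sqrt(2)*sqrt(X) (t(X) = -5 + sqrt(X + X) = -5 + sqrt(2*X) = -5 + sqrt(2)*sqrt(X))
p = 26/3 - sqrt(14)/2 (p = 4 - ((-5 + sqrt(2)*sqrt(7)) + (-11/3 + (1/3)*(-2)))/2 = 4 - ((-5 + sqrt(14)) + (-11/3 - 2/3))/2 = 4 - ((-5 + sqrt(14)) - 13/3)/2 = 4 - (-28/3 + sqrt(14))/2 = 4 + (14/3 - sqrt(14)/2) = 26/3 - sqrt(14)/2 ≈ 6.7958)
c = -356/3 + 13*sqrt(14)/2 (c = -6 + (-10 - 3)*(26/3 - sqrt(14)/2) = -6 - 13*(26/3 - sqrt(14)/2) = -6 + (-338/3 + 13*sqrt(14)/2) = -356/3 + 13*sqrt(14)/2 ≈ -94.346)
-c = -(-356/3 + 13*sqrt(14)/2) = 356/3 - 13*sqrt(14)/2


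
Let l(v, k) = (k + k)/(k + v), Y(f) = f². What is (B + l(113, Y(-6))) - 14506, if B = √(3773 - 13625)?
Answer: -2161322/149 + 2*I*√2463 ≈ -14506.0 + 99.257*I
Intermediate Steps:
B = 2*I*√2463 (B = √(-9852) = 2*I*√2463 ≈ 99.257*I)
l(v, k) = 2*k/(k + v) (l(v, k) = (2*k)/(k + v) = 2*k/(k + v))
(B + l(113, Y(-6))) - 14506 = (2*I*√2463 + 2*(-6)²/((-6)² + 113)) - 14506 = (2*I*√2463 + 2*36/(36 + 113)) - 14506 = (2*I*√2463 + 2*36/149) - 14506 = (2*I*√2463 + 2*36*(1/149)) - 14506 = (2*I*√2463 + 72/149) - 14506 = (72/149 + 2*I*√2463) - 14506 = -2161322/149 + 2*I*√2463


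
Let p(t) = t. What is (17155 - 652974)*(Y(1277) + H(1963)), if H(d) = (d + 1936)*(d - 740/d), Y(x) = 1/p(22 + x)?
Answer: -12406608483314015648/2549937 ≈ -4.8655e+12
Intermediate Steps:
Y(x) = 1/(22 + x)
H(d) = (1936 + d)*(d - 740/d)
(17155 - 652974)*(Y(1277) + H(1963)) = (17155 - 652974)*(1/(22 + 1277) + (-740 + 1963² - 1432640/1963 + 1936*1963)) = -635819*(1/1299 + (-740 + 3853369 - 1432640*1/1963 + 3800368)) = -635819*(1/1299 + (-740 + 3853369 - 1432640/1963 + 3800368)) = -635819*(1/1299 + 15021400471/1963) = -635819*19512799213792/2549937 = -12406608483314015648/2549937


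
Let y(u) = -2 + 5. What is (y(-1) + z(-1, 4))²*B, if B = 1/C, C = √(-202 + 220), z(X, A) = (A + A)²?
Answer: 4489*√2/6 ≈ 1058.1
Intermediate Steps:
z(X, A) = 4*A² (z(X, A) = (2*A)² = 4*A²)
C = 3*√2 (C = √18 = 3*√2 ≈ 4.2426)
y(u) = 3
B = √2/6 (B = 1/(3*√2) = √2/6 ≈ 0.23570)
(y(-1) + z(-1, 4))²*B = (3 + 4*4²)²*(√2/6) = (3 + 4*16)²*(√2/6) = (3 + 64)²*(√2/6) = 67²*(√2/6) = 4489*(√2/6) = 4489*√2/6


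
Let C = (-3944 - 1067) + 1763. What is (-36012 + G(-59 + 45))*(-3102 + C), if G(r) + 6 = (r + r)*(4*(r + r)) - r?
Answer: 208711800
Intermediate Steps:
G(r) = -6 - r + 16*r**2 (G(r) = -6 + ((r + r)*(4*(r + r)) - r) = -6 + ((2*r)*(4*(2*r)) - r) = -6 + ((2*r)*(8*r) - r) = -6 + (16*r**2 - r) = -6 + (-r + 16*r**2) = -6 - r + 16*r**2)
C = -3248 (C = -5011 + 1763 = -3248)
(-36012 + G(-59 + 45))*(-3102 + C) = (-36012 + (-6 - (-59 + 45) + 16*(-59 + 45)**2))*(-3102 - 3248) = (-36012 + (-6 - 1*(-14) + 16*(-14)**2))*(-6350) = (-36012 + (-6 + 14 + 16*196))*(-6350) = (-36012 + (-6 + 14 + 3136))*(-6350) = (-36012 + 3144)*(-6350) = -32868*(-6350) = 208711800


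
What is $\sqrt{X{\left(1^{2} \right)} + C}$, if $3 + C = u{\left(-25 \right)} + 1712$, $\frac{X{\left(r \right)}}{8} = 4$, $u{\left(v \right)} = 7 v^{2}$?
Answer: $2 \sqrt{1529} \approx 78.205$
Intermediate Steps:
$X{\left(r \right)} = 32$ ($X{\left(r \right)} = 8 \cdot 4 = 32$)
$C = 6084$ ($C = -3 + \left(7 \left(-25\right)^{2} + 1712\right) = -3 + \left(7 \cdot 625 + 1712\right) = -3 + \left(4375 + 1712\right) = -3 + 6087 = 6084$)
$\sqrt{X{\left(1^{2} \right)} + C} = \sqrt{32 + 6084} = \sqrt{6116} = 2 \sqrt{1529}$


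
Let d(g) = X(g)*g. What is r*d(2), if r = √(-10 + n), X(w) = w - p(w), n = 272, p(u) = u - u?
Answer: 4*√262 ≈ 64.746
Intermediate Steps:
p(u) = 0
X(w) = w (X(w) = w - 1*0 = w + 0 = w)
d(g) = g² (d(g) = g*g = g²)
r = √262 (r = √(-10 + 272) = √262 ≈ 16.186)
r*d(2) = √262*2² = √262*4 = 4*√262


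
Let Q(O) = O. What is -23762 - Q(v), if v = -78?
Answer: -23684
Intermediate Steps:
-23762 - Q(v) = -23762 - 1*(-78) = -23762 + 78 = -23684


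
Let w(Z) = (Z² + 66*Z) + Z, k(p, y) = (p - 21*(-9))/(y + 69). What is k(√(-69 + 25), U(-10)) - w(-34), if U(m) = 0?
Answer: 25869/23 + 2*I*√11/69 ≈ 1124.7 + 0.096134*I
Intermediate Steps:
k(p, y) = (189 + p)/(69 + y) (k(p, y) = (p + 189)/(69 + y) = (189 + p)/(69 + y))
w(Z) = Z² + 67*Z
k(√(-69 + 25), U(-10)) - w(-34) = (189 + √(-69 + 25))/(69 + 0) - (-34)*(67 - 34) = (189 + √(-44))/69 - (-34)*33 = (189 + 2*I*√11)/69 - 1*(-1122) = (63/23 + 2*I*√11/69) + 1122 = 25869/23 + 2*I*√11/69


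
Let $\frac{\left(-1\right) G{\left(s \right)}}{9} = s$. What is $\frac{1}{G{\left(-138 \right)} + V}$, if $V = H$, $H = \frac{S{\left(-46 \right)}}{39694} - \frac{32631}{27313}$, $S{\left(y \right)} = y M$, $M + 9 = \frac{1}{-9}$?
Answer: $\frac{4878729999}{6053605523963} \approx 0.00080592$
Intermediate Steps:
$M = - \frac{82}{9}$ ($M = -9 + \frac{1}{-9} = -9 - \frac{1}{9} = - \frac{82}{9} \approx -9.1111$)
$G{\left(s \right)} = - 9 s$
$S{\left(y \right)} = - \frac{82 y}{9}$ ($S{\left(y \right)} = y \left(- \frac{82}{9}\right) = - \frac{82 y}{9}$)
$H = - \frac{5777134795}{4878729999}$ ($H = \frac{\left(- \frac{82}{9}\right) \left(-46\right)}{39694} - \frac{32631}{27313} = \frac{3772}{9} \cdot \frac{1}{39694} - \frac{32631}{27313} = \frac{1886}{178623} - \frac{32631}{27313} = - \frac{5777134795}{4878729999} \approx -1.1841$)
$V = - \frac{5777134795}{4878729999} \approx -1.1841$
$\frac{1}{G{\left(-138 \right)} + V} = \frac{1}{\left(-9\right) \left(-138\right) - \frac{5777134795}{4878729999}} = \frac{1}{1242 - \frac{5777134795}{4878729999}} = \frac{1}{\frac{6053605523963}{4878729999}} = \frac{4878729999}{6053605523963}$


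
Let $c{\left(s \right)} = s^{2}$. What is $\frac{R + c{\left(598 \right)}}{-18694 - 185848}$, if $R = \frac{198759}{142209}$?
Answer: $- \frac{16951568665}{9695904426} \approx -1.7483$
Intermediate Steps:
$R = \frac{66253}{47403}$ ($R = 198759 \cdot \frac{1}{142209} = \frac{66253}{47403} \approx 1.3977$)
$\frac{R + c{\left(598 \right)}}{-18694 - 185848} = \frac{\frac{66253}{47403} + 598^{2}}{-18694 - 185848} = \frac{\frac{66253}{47403} + 357604}{-204542} = \frac{16951568665}{47403} \left(- \frac{1}{204542}\right) = - \frac{16951568665}{9695904426}$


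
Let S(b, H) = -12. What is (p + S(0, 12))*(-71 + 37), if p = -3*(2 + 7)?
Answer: 1326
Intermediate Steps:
p = -27 (p = -3*9 = -27)
(p + S(0, 12))*(-71 + 37) = (-27 - 12)*(-71 + 37) = -39*(-34) = 1326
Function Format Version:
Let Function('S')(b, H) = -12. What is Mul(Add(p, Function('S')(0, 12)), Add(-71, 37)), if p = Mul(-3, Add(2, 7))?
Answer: 1326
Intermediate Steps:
p = -27 (p = Mul(-3, 9) = -27)
Mul(Add(p, Function('S')(0, 12)), Add(-71, 37)) = Mul(Add(-27, -12), Add(-71, 37)) = Mul(-39, -34) = 1326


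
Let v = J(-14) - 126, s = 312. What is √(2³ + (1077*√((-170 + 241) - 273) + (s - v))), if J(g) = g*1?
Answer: √(460 + 1077*I*√202) ≈ 88.809 + 86.18*I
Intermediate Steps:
J(g) = g
v = -140 (v = -14 - 126 = -140)
√(2³ + (1077*√((-170 + 241) - 273) + (s - v))) = √(2³ + (1077*√((-170 + 241) - 273) + (312 - 1*(-140)))) = √(8 + (1077*√(71 - 273) + (312 + 140))) = √(8 + (1077*√(-202) + 452)) = √(8 + (1077*(I*√202) + 452)) = √(8 + (1077*I*√202 + 452)) = √(8 + (452 + 1077*I*√202)) = √(460 + 1077*I*√202)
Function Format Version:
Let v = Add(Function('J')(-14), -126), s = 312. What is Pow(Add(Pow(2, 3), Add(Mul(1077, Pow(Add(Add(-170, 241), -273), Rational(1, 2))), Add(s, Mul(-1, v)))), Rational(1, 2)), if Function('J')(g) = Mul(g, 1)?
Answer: Pow(Add(460, Mul(1077, I, Pow(202, Rational(1, 2)))), Rational(1, 2)) ≈ Add(88.809, Mul(86.180, I))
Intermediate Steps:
Function('J')(g) = g
v = -140 (v = Add(-14, -126) = -140)
Pow(Add(Pow(2, 3), Add(Mul(1077, Pow(Add(Add(-170, 241), -273), Rational(1, 2))), Add(s, Mul(-1, v)))), Rational(1, 2)) = Pow(Add(Pow(2, 3), Add(Mul(1077, Pow(Add(Add(-170, 241), -273), Rational(1, 2))), Add(312, Mul(-1, -140)))), Rational(1, 2)) = Pow(Add(8, Add(Mul(1077, Pow(Add(71, -273), Rational(1, 2))), Add(312, 140))), Rational(1, 2)) = Pow(Add(8, Add(Mul(1077, Pow(-202, Rational(1, 2))), 452)), Rational(1, 2)) = Pow(Add(8, Add(Mul(1077, Mul(I, Pow(202, Rational(1, 2)))), 452)), Rational(1, 2)) = Pow(Add(8, Add(Mul(1077, I, Pow(202, Rational(1, 2))), 452)), Rational(1, 2)) = Pow(Add(8, Add(452, Mul(1077, I, Pow(202, Rational(1, 2))))), Rational(1, 2)) = Pow(Add(460, Mul(1077, I, Pow(202, Rational(1, 2)))), Rational(1, 2))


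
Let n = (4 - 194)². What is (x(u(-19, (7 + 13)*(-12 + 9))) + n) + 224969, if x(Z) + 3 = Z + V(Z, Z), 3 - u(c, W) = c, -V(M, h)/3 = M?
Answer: 261022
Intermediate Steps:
n = 36100 (n = (-190)² = 36100)
V(M, h) = -3*M
u(c, W) = 3 - c
x(Z) = -3 - 2*Z (x(Z) = -3 + (Z - 3*Z) = -3 - 2*Z)
(x(u(-19, (7 + 13)*(-12 + 9))) + n) + 224969 = ((-3 - 2*(3 - 1*(-19))) + 36100) + 224969 = ((-3 - 2*(3 + 19)) + 36100) + 224969 = ((-3 - 2*22) + 36100) + 224969 = ((-3 - 44) + 36100) + 224969 = (-47 + 36100) + 224969 = 36053 + 224969 = 261022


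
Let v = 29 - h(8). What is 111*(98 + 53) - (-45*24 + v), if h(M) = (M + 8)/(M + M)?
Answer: 17813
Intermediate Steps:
h(M) = (8 + M)/(2*M) (h(M) = (8 + M)/((2*M)) = (8 + M)*(1/(2*M)) = (8 + M)/(2*M))
v = 28 (v = 29 - (8 + 8)/(2*8) = 29 - 16/(2*8) = 29 - 1*1 = 29 - 1 = 28)
111*(98 + 53) - (-45*24 + v) = 111*(98 + 53) - (-45*24 + 28) = 111*151 - (-1080 + 28) = 16761 - 1*(-1052) = 16761 + 1052 = 17813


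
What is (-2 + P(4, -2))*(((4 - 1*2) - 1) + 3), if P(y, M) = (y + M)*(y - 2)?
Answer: 8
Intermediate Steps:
P(y, M) = (-2 + y)*(M + y) (P(y, M) = (M + y)*(-2 + y) = (-2 + y)*(M + y))
(-2 + P(4, -2))*(((4 - 1*2) - 1) + 3) = (-2 + (4**2 - 2*(-2) - 2*4 - 2*4))*(((4 - 1*2) - 1) + 3) = (-2 + (16 + 4 - 8 - 8))*(((4 - 2) - 1) + 3) = (-2 + 4)*((2 - 1) + 3) = 2*(1 + 3) = 2*4 = 8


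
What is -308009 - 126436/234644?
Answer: -18068147558/58661 ≈ -3.0801e+5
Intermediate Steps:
-308009 - 126436/234644 = -308009 - 126436*1/234644 = -308009 - 31609/58661 = -18068147558/58661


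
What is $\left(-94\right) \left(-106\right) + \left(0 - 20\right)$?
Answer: $9944$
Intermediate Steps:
$\left(-94\right) \left(-106\right) + \left(0 - 20\right) = 9964 - 20 = 9944$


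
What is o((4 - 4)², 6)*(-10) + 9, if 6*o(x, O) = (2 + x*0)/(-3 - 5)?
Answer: 113/12 ≈ 9.4167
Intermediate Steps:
o(x, O) = -1/24 (o(x, O) = ((2 + x*0)/(-3 - 5))/6 = ((2 + 0)/(-8))/6 = (2*(-⅛))/6 = (⅙)*(-¼) = -1/24)
o((4 - 4)², 6)*(-10) + 9 = -1/24*(-10) + 9 = 5/12 + 9 = 113/12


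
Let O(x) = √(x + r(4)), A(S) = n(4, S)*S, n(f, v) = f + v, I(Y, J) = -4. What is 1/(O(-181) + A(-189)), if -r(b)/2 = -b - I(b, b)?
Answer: -I/(√181 - 34965*I) ≈ 2.86e-5 - 1.1005e-8*I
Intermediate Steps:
r(b) = -8 + 2*b (r(b) = -2*(-b - 1*(-4)) = -2*(-b + 4) = -2*(4 - b) = -8 + 2*b)
A(S) = S*(4 + S) (A(S) = (4 + S)*S = S*(4 + S))
O(x) = √x (O(x) = √(x + (-8 + 2*4)) = √(x + (-8 + 8)) = √(x + 0) = √x)
1/(O(-181) + A(-189)) = 1/(√(-181) - 189*(4 - 189)) = 1/(I*√181 - 189*(-185)) = 1/(I*√181 + 34965) = 1/(34965 + I*√181)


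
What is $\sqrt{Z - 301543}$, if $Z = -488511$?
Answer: $i \sqrt{790054} \approx 888.85 i$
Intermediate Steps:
$\sqrt{Z - 301543} = \sqrt{-488511 - 301543} = \sqrt{-790054} = i \sqrt{790054}$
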